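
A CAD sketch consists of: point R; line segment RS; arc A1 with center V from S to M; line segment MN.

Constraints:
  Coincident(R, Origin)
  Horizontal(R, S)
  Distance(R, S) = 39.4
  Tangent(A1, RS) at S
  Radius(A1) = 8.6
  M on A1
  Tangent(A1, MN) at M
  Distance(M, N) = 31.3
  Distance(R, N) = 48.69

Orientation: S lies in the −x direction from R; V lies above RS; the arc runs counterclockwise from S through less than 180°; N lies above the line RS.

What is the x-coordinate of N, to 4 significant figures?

-28.78

R is at the origin; RS is horizontal with |RS| = 39.4 and S on the −x side, so S = (-39.40, 0.000). Tangency of A1 to RS means the radius VS is perpendicular to RS, so V = S + (0, 8.6) = (-39.40, 8.600). Since VM ⟂ MN (tangency), |VN| = √(8.6² + 31.3²) = 32.46 regardless of where M sits on A1. So N lies on both circle(R, 48.69) and circle(V, 32.46); the above-RS intersection is N = (-28.78, 39.27). M is the foot of the tangent from N: M = (-30.82, 8.040).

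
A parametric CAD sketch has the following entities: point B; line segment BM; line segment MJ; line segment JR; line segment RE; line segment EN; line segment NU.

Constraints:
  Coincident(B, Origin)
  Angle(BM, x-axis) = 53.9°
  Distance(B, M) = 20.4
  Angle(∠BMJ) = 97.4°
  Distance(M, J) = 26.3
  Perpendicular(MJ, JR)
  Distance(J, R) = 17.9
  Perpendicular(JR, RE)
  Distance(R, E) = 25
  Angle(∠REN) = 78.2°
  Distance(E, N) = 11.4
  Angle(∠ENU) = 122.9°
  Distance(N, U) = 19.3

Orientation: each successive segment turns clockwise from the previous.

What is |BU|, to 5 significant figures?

31.725

∠REN = 78.2° gives EN at 49.500° from the x-axis; with |EN| = 11.4, N = (11.968, 8.8264). ∠ENU = 122.9° gives NU at -7.6000° from the x-axis; with |NU| = 19.3, U = (31.098, 6.2739). Then |BU| = |U − B| = 31.725.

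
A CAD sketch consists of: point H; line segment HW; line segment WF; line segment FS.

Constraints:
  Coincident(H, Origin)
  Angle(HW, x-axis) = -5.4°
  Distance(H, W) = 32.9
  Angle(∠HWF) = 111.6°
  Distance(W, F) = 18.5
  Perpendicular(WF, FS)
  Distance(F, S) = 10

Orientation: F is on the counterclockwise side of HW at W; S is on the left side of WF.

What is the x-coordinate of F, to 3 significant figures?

41.2

H is at the origin; HW runs at -5.4° with length 32.9, so W = 32.9·(cos -5.4°, sin -5.4°) = (32.8, -3.10). ∠HWF = 111.6°, so WF runs at -5.4° + (180° − 111.6°) = 63.0° from the x-axis; with |WF| = 18.5, F = W + 18.5·(cos 63.0°, sin 63.0°) = (41.2, 13.4). So F.x = 41.2.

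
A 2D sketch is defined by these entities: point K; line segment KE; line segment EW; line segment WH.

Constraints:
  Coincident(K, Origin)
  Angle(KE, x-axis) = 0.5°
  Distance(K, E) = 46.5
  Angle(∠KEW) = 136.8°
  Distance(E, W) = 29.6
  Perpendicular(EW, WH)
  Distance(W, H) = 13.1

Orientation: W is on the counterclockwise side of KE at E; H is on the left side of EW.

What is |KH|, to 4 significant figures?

66.20

K is at the origin; KE runs at 0.5° with length 46.5, so E = 46.5·(cos 0.5°, sin 0.5°) = (46.50, 0.4058). ∠KEW = 136.8°, so EW runs at 0.5° + (180° − 136.8°) = 43.70° from the x-axis; with |EW| = 29.6, W = E + 29.6·(cos 43.70°, sin 43.70°) = (67.90, 20.86). EW ⟂ WH; with |WH| = 13.1 on the left of EW, H = W + 13.1·(-0.6909, 0.7230) = (58.85, 30.33). Then |KH| = |H − K| = 66.20.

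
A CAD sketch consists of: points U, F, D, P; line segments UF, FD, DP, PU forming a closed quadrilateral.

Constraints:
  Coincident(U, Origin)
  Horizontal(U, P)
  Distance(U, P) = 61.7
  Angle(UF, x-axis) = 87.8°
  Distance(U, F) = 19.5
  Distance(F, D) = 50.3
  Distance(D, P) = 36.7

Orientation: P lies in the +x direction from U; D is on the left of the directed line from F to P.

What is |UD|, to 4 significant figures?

59.68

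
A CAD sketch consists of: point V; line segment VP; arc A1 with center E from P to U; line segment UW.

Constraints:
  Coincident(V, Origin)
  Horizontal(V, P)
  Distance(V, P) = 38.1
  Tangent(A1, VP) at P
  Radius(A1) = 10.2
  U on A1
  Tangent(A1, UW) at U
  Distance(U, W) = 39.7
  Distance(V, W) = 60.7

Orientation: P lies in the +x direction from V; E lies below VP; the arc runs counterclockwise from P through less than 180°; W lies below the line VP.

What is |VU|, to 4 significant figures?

30.26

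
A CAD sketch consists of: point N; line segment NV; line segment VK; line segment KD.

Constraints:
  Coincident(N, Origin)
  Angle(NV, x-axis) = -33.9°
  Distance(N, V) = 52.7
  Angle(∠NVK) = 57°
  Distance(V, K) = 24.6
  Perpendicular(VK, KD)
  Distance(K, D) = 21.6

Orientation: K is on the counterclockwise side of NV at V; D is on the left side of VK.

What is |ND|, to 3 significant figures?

23.0

∠NVK = 57.0°, so VK runs at -33.9° + (180° − 57.0°) = 89.1° from the x-axis; with |VK| = 24.6, K = V + 24.6·(cos 89.1°, sin 89.1°) = (44.1, -4.80). VK ⟂ KD; with |KD| = 21.6 on the left of VK, D = K + 21.6·(-1.00, 0.0157) = (22.5, -4.46). Then |ND| = |D − N| = 23.0.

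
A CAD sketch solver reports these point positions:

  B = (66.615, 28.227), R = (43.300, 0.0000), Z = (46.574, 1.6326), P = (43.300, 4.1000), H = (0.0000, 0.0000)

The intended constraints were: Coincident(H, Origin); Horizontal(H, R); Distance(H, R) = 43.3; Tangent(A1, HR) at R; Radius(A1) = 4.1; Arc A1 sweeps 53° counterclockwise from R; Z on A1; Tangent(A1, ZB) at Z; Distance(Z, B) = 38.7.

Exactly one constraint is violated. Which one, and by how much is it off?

Distance(Z, B) = 38.7 — off by 5.40.

H = (0.00, 0.00) ✓; H.y = 0.00, R.y = 0.00 ✓; |HR| = 43.30 ✓; ∠(PR, RH) = 90.00° ✓; |PR| = 4.100 ✓; bearing(P→Z) − bearing(P→R) = 53.00° ✓; |PZ| = 4.100 ✓; ∠(PZ, ZB) = 90.00° ✓; |ZB| = 33.30 ✗.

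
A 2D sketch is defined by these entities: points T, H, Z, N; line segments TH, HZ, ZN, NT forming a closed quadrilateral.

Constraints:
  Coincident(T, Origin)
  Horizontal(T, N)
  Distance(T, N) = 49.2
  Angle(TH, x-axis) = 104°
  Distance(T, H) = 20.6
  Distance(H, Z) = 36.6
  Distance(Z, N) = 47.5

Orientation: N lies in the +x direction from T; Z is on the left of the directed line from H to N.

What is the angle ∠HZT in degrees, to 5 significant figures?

23.662°

Checks: |HZ| = 36.60 ✓; |ZN| = 47.50 ✓.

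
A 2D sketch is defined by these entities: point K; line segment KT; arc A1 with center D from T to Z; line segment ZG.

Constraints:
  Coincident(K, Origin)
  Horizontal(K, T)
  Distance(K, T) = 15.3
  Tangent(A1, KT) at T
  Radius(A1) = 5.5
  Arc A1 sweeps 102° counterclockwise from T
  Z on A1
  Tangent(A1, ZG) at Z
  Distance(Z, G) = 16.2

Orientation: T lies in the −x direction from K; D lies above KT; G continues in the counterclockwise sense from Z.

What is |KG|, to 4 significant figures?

26.12

On A1, T sits at bearing -90° from D; a 102° counterclockwise sweep puts Z at bearing 12°, so Z = D + 5.5·(cos 12°, sin 12°) = (-9.920, 6.644). A1 meets ZG tangentially, so DZ is at right angles to ZG, so ZG runs along (−sin 12°, cos 12°); with |ZG| = 16.2, G = (-13.29, 22.49). Then |KG| = |G − K| = 26.12.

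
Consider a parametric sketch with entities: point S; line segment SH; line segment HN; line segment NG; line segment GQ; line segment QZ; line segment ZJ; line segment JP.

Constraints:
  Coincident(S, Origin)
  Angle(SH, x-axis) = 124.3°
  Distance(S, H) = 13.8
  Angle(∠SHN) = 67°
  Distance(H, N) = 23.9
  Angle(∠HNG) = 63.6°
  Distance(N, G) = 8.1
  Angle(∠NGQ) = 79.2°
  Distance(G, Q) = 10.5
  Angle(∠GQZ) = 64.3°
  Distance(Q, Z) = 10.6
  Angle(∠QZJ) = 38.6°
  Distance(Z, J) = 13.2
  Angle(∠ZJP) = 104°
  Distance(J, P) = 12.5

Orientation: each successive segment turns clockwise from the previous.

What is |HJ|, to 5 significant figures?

17.883

S is at the origin; SH runs at 124.3° with length 13.8, so H = (-7.7767, 11.400). ∠SHN = 67.0° gives HN at 11.300° from the x-axis; with |HN| = 23.9, N = (15.660, 16.083). ∠HNG = 63.6° gives NG at -105.10° from the x-axis; with |NG| = 8.1, G = (13.550, 8.2629). ∠NGQ = 79.2° gives GQ at 154.10° from the x-axis; with |GQ| = 10.5, Q = (4.1046, 12.849). ∠GQZ = 64.3° gives QZ at 38.400° from the x-axis; with |QZ| = 10.6, Z = (12.412, 19.434). ∠QZJ = 38.6° gives ZJ at -103.00° from the x-axis; with |ZJ| = 13.2, J = (9.4424, 6.5718). Then |HJ| = |J − H| = 17.883.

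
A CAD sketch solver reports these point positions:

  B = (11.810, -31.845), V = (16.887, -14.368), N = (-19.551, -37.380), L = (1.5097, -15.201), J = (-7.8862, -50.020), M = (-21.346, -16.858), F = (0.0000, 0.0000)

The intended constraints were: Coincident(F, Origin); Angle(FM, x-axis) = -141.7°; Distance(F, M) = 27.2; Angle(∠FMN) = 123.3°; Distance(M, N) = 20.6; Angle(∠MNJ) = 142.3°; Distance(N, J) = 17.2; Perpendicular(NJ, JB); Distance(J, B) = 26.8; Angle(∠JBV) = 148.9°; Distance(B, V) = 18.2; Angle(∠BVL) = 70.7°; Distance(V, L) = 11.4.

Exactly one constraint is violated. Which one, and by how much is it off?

Distance(V, L) = 11.4 — off by 4.00.

F = (0.00, 0.00) ✓; FM at -141.7° ✓; |FM| = 27.20 ✓; ∠FMN = 123.3° ✓; |MN| = 20.60 ✓; ∠MNJ = 142.3° ✓; |NJ| = 17.20 ✓; ∠(NJ, JB) = 90.00° ✓; |JB| = 26.80 ✓; ∠JBV = 148.9° ✓; |BV| = 18.20 ✓; ∠BVL = 70.70° ✓; |VL| = 15.40 ✗.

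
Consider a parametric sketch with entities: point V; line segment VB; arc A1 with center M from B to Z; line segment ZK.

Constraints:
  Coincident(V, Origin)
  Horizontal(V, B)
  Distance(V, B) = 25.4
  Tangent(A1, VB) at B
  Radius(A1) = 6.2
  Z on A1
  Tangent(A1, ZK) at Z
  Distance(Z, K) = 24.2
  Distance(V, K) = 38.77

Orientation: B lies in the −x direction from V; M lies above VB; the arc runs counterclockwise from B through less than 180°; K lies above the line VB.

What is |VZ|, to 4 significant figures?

20.58

Checks: |MZ| = 6.200 ✓; ∠(MZ, ZK) = 90.00° ✓; |ZK| = 24.20 ✓; |VK| = 38.77 ✓.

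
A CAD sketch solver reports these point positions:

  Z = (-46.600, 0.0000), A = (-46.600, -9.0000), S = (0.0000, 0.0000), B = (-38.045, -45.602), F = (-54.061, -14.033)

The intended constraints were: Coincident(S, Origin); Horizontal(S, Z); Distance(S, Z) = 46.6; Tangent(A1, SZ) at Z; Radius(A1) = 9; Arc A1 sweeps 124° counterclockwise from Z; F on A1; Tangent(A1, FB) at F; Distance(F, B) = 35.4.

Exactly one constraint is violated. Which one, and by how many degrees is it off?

Tangent(A1, FB) at F — off by 7.10°.

S = (0.00, 0.00) ✓; S.y = 0.00, Z.y = 0.00 ✓; |SZ| = 46.60 ✓; ∠(AZ, ZS) = 90.00° ✓; |AZ| = 9.000 ✓; bearing(A→F) − bearing(A→Z) = 124.0° ✓; |AF| = 9.000 ✓; ∠(AF, FB) = 97.10° ✗; |FB| = 35.40 ✓.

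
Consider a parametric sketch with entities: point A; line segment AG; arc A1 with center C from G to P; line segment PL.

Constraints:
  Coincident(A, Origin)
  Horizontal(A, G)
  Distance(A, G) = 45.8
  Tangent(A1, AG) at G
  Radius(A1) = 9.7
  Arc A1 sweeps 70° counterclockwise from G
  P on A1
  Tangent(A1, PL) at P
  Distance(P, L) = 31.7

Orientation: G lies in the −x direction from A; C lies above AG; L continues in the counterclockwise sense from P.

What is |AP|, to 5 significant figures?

37.236

A is at the origin; AG is horizontal with |AG| = 45.8 and G on the −x side, so G = (-45.800, 0.0000). Tangency of A1 to AG means the radius CG is perpendicular to AG, so C = G + (0, 9.7) = (-45.800, 9.7000). On A1, G sits at bearing -90° from C; a 70° counterclockwise sweep puts P at bearing -20°, so P = C + 9.7·(cos -20°, sin -20°) = (-36.685, 6.3824). Then |AP| = |P − A| = 37.236.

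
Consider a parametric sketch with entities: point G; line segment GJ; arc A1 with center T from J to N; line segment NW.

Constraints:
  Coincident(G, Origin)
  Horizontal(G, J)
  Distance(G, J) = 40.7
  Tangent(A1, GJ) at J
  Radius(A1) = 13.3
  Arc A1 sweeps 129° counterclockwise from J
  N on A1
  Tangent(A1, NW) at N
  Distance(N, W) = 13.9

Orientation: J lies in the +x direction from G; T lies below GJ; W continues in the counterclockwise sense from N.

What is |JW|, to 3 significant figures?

32.5

On A1, J sits at bearing 90° from T; a 129° counterclockwise sweep puts N at bearing 219°, so N = T + 13.3·(cos 219°, sin 219°) = (30.4, -21.7). Tangency of A1 to NW means the radius TN is perpendicular to NW, so NW runs along (−sin 219°, cos 219°); with |NW| = 13.9, W = (39.1, -32.5). Then |JW| = |W − J| = 32.5.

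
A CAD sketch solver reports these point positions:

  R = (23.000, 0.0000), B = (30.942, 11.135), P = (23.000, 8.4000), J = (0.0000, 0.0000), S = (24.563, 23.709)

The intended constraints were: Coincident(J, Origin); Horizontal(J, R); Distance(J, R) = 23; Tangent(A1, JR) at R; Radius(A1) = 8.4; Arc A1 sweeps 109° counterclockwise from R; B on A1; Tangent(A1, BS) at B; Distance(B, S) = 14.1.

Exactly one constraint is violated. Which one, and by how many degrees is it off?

Tangent(A1, BS) at B — off by 7.90°.

J = (0.00, 0.00) ✓; J.y = 0.00, R.y = 0.00 ✓; |JR| = 23.00 ✓; ∠(PR, RJ) = 90.00° ✓; |PR| = 8.400 ✓; bearing(P→B) − bearing(P→R) = 109.0° ✓; |PB| = 8.400 ✓; ∠(PB, BS) = 82.10° ✗; |BS| = 14.10 ✓.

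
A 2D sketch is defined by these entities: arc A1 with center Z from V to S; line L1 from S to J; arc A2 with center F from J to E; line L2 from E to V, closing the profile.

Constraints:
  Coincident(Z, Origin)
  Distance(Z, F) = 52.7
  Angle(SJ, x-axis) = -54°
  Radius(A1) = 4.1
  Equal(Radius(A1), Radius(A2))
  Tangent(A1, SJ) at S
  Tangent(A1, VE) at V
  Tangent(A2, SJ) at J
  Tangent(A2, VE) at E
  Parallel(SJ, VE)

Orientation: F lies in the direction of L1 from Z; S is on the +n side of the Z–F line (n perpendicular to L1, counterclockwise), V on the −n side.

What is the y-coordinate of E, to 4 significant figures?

-45.05

Tangency of A1 to both parallel lines with radius 4.1 puts S and V at Z ± 4.1·n: S = (3.317, 2.410), V = (-3.317, -2.410). Equal radii place J and E the same way about F: J = F + 4.1·n = (34.29, -40.23), E = F − 4.1·n = (27.66, -45.05). So E.y = -45.05.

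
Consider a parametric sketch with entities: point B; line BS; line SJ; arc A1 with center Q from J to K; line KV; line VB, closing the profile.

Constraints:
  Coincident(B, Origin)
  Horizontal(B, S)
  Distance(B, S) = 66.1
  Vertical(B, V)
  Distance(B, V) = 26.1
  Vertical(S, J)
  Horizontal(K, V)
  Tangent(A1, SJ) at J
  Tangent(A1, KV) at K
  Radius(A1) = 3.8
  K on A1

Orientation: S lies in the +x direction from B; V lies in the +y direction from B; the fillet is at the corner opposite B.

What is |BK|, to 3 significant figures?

67.5

The virtual corner opposite B is at (66.1, 26.1). The tangent condition forces QJ to be normal to SJ and tangency of A1 to KV means the radius QK is perpendicular to KV, with radius 3.8, so the center Q sits 3.8 in from both sides at Q = (62.3, 22.3). That places the tangent points at J = (66.1, 22.3) on SJ and K = (62.3, 26.1) on KV. Then |BK| = |K − B| = 67.5.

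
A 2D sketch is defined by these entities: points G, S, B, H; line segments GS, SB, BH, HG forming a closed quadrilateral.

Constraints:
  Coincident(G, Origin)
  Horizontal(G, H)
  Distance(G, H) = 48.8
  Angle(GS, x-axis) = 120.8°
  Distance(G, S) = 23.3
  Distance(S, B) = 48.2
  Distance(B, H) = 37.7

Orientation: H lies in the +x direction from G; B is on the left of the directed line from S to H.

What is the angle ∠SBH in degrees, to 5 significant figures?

95.435°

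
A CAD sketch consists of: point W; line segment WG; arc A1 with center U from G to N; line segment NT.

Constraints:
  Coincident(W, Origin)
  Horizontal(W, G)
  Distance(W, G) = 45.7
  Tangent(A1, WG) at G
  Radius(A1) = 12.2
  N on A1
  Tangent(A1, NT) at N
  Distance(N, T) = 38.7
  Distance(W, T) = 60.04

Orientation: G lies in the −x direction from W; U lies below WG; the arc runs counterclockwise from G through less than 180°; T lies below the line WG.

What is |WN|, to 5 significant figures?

58.811

W is at the origin; W and G share the same y with |WG| = 45.7 and G on the −x side, so G = (-45.700, 0.0000). The tangent condition forces UG to be normal to WG, so U = G + (0, -12.2) = (-45.700, -12.200). Since UN ⟂ NT (tangency), |UT| = √(12.2² + 38.7²) = 40.577 regardless of where N sits on A1. So T lies on both circle(W, 60.04) and circle(U, 40.577); the below-WG intersection is T = (-32.412, -50.540). N is the foot of the tangent from T: N = (-55.493, -19.476).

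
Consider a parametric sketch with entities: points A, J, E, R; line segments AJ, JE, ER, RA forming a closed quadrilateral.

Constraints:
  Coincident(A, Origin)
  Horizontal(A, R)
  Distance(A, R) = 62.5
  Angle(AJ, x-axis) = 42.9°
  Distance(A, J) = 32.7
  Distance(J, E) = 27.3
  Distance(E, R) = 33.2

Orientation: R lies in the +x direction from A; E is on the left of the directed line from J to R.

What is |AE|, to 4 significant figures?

58.61

Checks: |JE| = 27.30 ✓; |ER| = 33.20 ✓.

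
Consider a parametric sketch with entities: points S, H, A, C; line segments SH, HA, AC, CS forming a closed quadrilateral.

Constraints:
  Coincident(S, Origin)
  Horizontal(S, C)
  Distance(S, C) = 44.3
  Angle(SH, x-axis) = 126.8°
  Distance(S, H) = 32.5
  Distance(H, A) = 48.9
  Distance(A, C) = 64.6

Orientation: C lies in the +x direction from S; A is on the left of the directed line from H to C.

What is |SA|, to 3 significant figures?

61.0

Checks: SH at 126.8° ✓; |HA| = 48.90 ✓; |AC| = 64.60 ✓.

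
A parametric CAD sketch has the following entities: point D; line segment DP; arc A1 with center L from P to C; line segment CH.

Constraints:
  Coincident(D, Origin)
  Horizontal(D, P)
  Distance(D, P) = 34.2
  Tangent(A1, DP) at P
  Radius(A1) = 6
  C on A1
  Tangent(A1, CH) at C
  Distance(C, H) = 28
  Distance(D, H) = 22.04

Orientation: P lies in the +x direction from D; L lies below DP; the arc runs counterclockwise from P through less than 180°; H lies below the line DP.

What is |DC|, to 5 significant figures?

30.269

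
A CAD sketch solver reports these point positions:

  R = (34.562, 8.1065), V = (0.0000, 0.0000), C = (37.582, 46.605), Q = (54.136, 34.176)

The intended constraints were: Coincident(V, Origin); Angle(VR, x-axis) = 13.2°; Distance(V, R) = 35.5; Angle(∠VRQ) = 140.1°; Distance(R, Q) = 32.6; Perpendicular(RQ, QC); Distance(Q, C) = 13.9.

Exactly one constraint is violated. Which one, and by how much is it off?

Distance(Q, C) = 13.9 — off by 6.80.

V = (0.00, 0.00) ✓; VR at 13.20° ✓; |VR| = 35.50 ✓; ∠VRQ = 140.1° ✓; |RQ| = 32.60 ✓; ∠(RQ, QC) = 90.00° ✓; |QC| = 20.70 ✗.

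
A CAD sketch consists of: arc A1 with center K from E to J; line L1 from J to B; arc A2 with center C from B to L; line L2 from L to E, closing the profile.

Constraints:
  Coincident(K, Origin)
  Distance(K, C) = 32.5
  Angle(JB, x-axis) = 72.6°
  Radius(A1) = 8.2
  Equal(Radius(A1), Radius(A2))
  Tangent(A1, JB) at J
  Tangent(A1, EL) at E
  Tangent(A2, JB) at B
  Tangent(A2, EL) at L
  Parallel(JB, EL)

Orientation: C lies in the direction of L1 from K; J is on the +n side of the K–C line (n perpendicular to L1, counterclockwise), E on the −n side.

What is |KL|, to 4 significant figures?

33.52

The slot axis is L1's direction at 72.6°, so u = (cos 72.6°, sin 72.6°) = (0.2990, 0.9542) and n = (−sin 72.6°, cos 72.6°) = (-0.9542, 0.2990). K is at the origin and C lies 32.5 along u from K, so C = 32.5·u = (9.719, 31.01). Tangency of A1 to both parallel lines with radius 8.2 puts J and E at K ± 8.2·n: J = (-7.825, 2.452), E = (7.825, -2.452). Equal radii place B and L the same way about C: B = C + 8.2·n = (1.894, 33.46), L = C − 8.2·n = (17.54, 28.56). Then |KL| = |L − K| = 33.52.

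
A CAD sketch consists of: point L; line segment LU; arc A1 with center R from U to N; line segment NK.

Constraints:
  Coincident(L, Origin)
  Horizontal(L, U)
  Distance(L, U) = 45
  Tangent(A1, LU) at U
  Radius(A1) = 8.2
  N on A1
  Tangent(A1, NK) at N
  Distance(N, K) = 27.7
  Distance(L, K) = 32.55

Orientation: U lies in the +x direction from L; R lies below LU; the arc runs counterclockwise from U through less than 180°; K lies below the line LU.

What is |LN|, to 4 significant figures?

38.73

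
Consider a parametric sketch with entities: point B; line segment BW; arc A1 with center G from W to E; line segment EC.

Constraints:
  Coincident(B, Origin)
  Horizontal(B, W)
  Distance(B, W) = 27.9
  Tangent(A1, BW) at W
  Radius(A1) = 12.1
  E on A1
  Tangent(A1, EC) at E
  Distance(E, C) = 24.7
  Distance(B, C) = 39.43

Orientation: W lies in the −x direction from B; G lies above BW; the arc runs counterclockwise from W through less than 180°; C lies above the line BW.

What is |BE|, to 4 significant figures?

19.69

B is at the origin; BW is horizontal with |BW| = 27.9 and W on the −x side, so W = (-27.90, 0.000). Since A1 is tangent to BW there, GW ⟂ BW, so G = W + (0, 12.1) = (-27.90, 12.10). Since GE ⟂ EC (tangency), |GC| = √(12.1² + 24.7²) = 27.50 regardless of where E sits on A1. So C lies on both circle(B, 39.43) and circle(G, 27.50); the above-BW intersection is C = (-15.08, 36.43). E is the foot of the tangent from C: E = (-15.81, 11.74).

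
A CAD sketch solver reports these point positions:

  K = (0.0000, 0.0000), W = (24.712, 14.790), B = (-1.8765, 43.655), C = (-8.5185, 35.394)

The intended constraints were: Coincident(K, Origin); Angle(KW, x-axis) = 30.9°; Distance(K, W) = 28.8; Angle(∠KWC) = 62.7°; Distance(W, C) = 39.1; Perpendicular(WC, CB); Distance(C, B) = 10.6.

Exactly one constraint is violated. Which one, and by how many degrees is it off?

Perpendicular(WC, CB) — off by 7.00°.

K = (0.00, 0.00) ✓; KW at 30.90° ✓; |KW| = 28.80 ✓; ∠KWC = 62.70° ✓; |WC| = 39.10 ✓; ∠(WC, CB) = 97.00° ✗; |CB| = 10.60 ✓.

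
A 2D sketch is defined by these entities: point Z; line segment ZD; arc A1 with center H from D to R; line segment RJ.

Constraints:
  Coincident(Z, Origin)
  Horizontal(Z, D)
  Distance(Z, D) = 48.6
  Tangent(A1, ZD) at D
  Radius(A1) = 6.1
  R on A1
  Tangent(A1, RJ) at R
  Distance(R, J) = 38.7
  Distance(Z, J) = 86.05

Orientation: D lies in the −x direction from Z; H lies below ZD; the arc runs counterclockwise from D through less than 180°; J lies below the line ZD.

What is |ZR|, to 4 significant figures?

52.66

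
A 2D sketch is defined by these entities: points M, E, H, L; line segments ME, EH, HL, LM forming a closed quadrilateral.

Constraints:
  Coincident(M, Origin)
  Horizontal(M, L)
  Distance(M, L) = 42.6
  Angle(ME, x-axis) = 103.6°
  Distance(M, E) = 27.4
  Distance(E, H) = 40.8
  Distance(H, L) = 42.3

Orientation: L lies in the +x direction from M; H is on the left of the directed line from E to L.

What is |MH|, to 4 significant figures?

51.79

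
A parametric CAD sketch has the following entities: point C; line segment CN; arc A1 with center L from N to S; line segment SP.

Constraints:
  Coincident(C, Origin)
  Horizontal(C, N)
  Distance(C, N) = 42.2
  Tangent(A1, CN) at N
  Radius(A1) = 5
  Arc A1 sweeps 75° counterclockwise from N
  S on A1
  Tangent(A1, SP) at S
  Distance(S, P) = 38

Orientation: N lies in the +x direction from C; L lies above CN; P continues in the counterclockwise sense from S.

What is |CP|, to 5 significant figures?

69.761

C is at the origin; C and N share the same y with |CN| = 42.2 and N on the +x side, so N = (42.200, 0.0000). Since A1 is tangent to CN there, LN ⟂ CN, so L = N + (0, 5) = (42.200, 5.0000). On A1, N sits at bearing -90° from L; a 75° counterclockwise sweep puts S at bearing -15°, so S = L + 5.0·(cos -15°, sin -15°) = (47.030, 3.7059). Tangency of A1 to SP means the radius LS is perpendicular to SP, so SP runs along (−sin -15°, cos -15°); with |SP| = 38.0, P = (56.865, 40.411). Then |CP| = |P − C| = 69.761.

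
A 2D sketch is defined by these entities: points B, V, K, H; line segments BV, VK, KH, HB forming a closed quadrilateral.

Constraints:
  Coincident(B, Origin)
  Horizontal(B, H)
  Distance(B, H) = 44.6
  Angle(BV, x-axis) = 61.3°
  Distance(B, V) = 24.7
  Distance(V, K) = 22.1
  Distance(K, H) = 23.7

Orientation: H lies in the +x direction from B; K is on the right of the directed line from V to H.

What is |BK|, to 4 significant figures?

21.00

Checks: |VK| = 22.10 ✓; |KH| = 23.70 ✓.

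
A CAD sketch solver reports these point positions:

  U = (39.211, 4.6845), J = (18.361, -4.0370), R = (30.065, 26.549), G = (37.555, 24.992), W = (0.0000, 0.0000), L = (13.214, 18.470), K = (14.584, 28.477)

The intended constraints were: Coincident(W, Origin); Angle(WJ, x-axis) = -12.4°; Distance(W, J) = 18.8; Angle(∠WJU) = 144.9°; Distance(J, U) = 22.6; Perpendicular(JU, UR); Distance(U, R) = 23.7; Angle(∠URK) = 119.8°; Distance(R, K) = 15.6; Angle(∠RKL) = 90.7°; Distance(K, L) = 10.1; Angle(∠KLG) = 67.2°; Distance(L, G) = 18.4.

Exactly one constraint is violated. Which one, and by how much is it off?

Distance(L, G) = 18.4 — off by 6.80.

W = (0.00, 0.00) ✓; WJ at -12.40° ✓; |WJ| = 18.80 ✓; ∠WJU = 144.9° ✓; |JU| = 22.60 ✓; ∠(JU, UR) = 90.00° ✓; |UR| = 23.70 ✓; ∠URK = 119.8° ✓; |RK| = 15.60 ✓; ∠RKL = 90.70° ✓; |KL| = 10.10 ✓; ∠KLG = 67.20° ✓; |LG| = 25.20 ✗.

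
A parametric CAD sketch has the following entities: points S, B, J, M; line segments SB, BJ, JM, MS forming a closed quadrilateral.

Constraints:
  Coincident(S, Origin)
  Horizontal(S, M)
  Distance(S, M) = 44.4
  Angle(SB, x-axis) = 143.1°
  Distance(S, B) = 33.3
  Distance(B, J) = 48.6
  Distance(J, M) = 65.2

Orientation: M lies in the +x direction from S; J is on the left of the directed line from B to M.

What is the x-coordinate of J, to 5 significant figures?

8.0000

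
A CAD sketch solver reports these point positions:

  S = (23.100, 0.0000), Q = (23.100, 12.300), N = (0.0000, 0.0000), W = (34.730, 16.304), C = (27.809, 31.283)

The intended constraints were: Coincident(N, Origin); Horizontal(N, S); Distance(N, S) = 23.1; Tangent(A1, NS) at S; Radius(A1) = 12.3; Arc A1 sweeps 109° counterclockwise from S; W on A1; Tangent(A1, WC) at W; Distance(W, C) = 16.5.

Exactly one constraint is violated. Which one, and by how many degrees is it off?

Tangent(A1, WC) at W — off by 5.80°.

N = (0.00, 0.00) ✓; N.y = 0.00, S.y = 0.00 ✓; |NS| = 23.10 ✓; ∠(QS, SN) = 90.00° ✓; |QS| = 12.30 ✓; bearing(Q→W) − bearing(Q→S) = 109.0° ✓; |QW| = 12.30 ✓; ∠(QW, WC) = 84.20° ✗; |WC| = 16.50 ✓.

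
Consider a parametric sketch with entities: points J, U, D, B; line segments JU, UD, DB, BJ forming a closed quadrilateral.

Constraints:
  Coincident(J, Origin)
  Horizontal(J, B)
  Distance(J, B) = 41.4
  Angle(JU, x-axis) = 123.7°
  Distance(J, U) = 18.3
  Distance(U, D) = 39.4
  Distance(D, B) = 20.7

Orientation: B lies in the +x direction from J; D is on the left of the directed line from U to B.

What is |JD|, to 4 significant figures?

33.67

Checks: |JB| = 41.40 ✓; |JU| = 18.30 ✓; |UD| = 39.40 ✓; |DB| = 20.70 ✓.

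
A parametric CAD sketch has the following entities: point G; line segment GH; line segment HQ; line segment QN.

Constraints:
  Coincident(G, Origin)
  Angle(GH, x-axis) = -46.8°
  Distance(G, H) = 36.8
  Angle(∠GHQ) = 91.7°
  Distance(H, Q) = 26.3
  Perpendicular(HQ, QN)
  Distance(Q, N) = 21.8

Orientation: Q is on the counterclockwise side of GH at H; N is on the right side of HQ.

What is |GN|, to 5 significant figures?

64.671

∠GHQ = 91.7°, so HQ runs at -46.8° + (180° − 91.7°) = 41.500° from the x-axis; with |HQ| = 26.3, Q = H + 26.3·(cos 41.500°, sin 41.500°) = (44.889, -9.3991). HQ ⟂ QN; with |QN| = 21.8 on the right of HQ, N = Q + 21.8·(0.66262, -0.74896) = (59.334, -25.726). Then |GN| = |N − G| = 64.671.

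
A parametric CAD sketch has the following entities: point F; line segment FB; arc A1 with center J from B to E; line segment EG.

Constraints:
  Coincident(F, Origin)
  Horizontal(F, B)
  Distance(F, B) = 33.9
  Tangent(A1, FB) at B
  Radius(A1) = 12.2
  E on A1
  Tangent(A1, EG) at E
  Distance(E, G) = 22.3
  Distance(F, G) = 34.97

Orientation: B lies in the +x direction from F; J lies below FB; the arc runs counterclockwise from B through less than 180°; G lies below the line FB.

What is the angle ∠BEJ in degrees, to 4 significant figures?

52.15°

F is at the origin; F and B share the same y with |FB| = 33.9 and B on the +x side, so B = (33.90, 0.000). Tangency of A1 to FB means the radius JB is perpendicular to FB, so J = B + (0, -12.2) = (33.90, -12.20). Since JE ⟂ EG (tangency), |JG| = √(12.2² + 22.3²) = 25.42 regardless of where E sits on A1. So G lies on both circle(F, 34.97) and circle(J, 25.42); the below-FB intersection is G = (16.57, -30.80). E is the foot of the tangent from G: E = (22.08, -9.186).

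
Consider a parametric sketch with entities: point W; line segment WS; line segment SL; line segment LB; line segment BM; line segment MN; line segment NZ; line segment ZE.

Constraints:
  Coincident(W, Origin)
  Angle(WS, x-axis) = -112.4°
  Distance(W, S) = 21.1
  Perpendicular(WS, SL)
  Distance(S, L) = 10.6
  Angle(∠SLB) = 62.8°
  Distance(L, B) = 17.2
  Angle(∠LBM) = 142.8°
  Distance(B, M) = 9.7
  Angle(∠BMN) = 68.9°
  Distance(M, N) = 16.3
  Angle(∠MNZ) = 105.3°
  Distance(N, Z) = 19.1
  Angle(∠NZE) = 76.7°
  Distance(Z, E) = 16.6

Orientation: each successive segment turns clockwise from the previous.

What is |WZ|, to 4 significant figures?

26.57

∠BMN = 68.9° gives MN at -107.9° from the x-axis; with |MN| = 16.3, N = (-0.06735, -19.29). ∠MNZ = 105.3° gives NZ at 177.4° from the x-axis; with |NZ| = 19.1, Z = (-19.15, -18.42). Then |WZ| = |Z − W| = 26.57.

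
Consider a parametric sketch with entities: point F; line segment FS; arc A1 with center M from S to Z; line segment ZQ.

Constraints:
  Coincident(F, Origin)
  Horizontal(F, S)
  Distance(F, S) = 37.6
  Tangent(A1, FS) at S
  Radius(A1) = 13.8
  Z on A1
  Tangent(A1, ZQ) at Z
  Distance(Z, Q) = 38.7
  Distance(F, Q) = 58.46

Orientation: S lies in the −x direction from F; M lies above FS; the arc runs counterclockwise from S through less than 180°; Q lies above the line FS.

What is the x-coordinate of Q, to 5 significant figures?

-24.922

F is at the origin; F and S share the same y with |FS| = 37.6 and S on the −x side, so S = (-37.600, 0.0000). Tangency of A1 to FS means the radius MS is perpendicular to FS, so M = S + (0, 13.8) = (-37.600, 13.800). Since MZ ⟂ ZQ (tangency), |MQ| = √(13.8² + 38.7²) = 41.087 regardless of where Z sits on A1. So Q lies on both circle(F, 58.46) and circle(M, 41.087); the above-FS intersection is Q = (-24.922, 52.882). Z is the foot of the tangent from Q: Z = (-23.806, 14.198).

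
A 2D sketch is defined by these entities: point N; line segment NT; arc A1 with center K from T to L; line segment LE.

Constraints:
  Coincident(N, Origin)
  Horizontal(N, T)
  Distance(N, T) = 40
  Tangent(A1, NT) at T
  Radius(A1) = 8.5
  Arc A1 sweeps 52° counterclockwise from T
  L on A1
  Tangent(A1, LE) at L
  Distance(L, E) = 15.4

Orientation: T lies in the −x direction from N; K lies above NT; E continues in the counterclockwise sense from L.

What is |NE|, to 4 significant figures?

28.37

On A1, T sits at bearing -90° from K; a 52° counterclockwise sweep puts L at bearing -38°, so L = K + 8.5·(cos -38°, sin -38°) = (-33.30, 3.267). Tangency of A1 to LE means the radius KL is perpendicular to LE, so LE runs along (−sin -38°, cos -38°); with |LE| = 15.4, E = (-23.82, 15.40). Then |NE| = |E − N| = 28.37.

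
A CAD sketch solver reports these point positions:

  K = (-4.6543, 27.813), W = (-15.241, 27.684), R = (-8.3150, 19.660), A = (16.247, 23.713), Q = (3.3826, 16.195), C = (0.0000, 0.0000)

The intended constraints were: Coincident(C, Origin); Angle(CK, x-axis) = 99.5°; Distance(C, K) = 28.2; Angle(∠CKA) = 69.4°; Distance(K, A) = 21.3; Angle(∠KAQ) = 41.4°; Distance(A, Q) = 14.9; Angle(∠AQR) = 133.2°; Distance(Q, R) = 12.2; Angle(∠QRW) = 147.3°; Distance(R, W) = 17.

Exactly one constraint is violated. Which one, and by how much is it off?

Distance(R, W) = 17 — off by 6.40.

C = (0.00, 0.00) ✓; CK at 99.50° ✓; |CK| = 28.20 ✓; ∠CKA = 69.40° ✓; |KA| = 21.30 ✓; ∠KAQ = 41.40° ✓; |AQ| = 14.90 ✓; ∠AQR = 133.2° ✓; |QR| = 12.20 ✓; ∠QRW = 147.3° ✓; |RW| = 10.60 ✗.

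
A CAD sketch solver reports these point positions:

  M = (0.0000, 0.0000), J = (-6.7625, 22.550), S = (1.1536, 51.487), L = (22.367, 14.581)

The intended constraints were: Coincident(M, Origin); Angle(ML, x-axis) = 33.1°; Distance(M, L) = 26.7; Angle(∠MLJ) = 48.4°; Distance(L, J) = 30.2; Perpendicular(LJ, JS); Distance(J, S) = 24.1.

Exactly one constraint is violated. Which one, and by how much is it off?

Distance(J, S) = 24.1 — off by 5.90.

M = (0.00, 0.00) ✓; ML at 33.10° ✓; |ML| = 26.70 ✓; ∠MLJ = 48.40° ✓; |LJ| = 30.20 ✓; ∠(LJ, JS) = 90.00° ✓; |JS| = 30.00 ✗.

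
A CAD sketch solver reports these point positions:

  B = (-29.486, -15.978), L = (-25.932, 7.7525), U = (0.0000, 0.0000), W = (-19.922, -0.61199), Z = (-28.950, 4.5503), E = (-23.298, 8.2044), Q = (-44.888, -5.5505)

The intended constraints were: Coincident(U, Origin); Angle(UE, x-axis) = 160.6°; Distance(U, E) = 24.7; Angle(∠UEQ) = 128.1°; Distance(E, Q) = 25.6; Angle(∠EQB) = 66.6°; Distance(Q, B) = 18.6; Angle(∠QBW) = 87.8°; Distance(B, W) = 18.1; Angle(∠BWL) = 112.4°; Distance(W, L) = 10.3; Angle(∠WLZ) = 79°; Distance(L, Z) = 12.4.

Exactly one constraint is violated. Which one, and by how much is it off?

Distance(L, Z) = 12.4 — off by 8.00.

U = (0.00, 0.00) ✓; UE at 160.6° ✓; |UE| = 24.70 ✓; ∠UEQ = 128.1° ✓; |EQ| = 25.60 ✓; ∠EQB = 66.60° ✓; |QB| = 18.60 ✓; ∠QBW = 87.80° ✓; |BW| = 18.10 ✓; ∠BWL = 112.4° ✓; |WL| = 10.30 ✓; ∠WLZ = 79.00° ✓; |LZ| = 4.400 ✗.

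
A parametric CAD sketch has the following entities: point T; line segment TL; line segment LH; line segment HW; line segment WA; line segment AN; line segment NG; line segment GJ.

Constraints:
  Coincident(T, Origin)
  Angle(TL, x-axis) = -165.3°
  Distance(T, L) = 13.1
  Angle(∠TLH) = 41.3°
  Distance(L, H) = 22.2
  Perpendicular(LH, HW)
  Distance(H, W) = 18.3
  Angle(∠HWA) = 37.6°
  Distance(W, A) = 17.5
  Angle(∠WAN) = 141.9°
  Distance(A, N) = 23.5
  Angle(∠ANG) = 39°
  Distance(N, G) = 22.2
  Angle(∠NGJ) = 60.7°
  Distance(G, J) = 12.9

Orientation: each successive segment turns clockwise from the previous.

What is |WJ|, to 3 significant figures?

20.2

∠ANG = 39.0° gives NG at 4.50° from the x-axis; with |NG| = 22.2, G = (0.213, 18.8). ∠NGJ = 60.7° gives GJ at -115° from the x-axis; with |GJ| = 12.9, J = (-5.20, 7.09). Then |WJ| = |J − W| = 20.2.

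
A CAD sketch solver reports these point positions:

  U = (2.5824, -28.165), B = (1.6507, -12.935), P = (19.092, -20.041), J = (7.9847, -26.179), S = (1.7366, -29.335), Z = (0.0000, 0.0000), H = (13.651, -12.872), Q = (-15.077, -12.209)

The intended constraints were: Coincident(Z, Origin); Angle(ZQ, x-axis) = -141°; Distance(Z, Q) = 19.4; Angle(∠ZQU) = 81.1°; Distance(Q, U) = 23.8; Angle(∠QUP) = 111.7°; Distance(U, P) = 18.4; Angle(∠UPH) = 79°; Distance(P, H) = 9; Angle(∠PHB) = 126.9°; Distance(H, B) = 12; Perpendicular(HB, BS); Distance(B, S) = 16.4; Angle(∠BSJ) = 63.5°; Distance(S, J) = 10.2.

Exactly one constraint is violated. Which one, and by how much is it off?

Distance(S, J) = 10.2 — off by 3.20.

Z = (0.00, 0.00) ✓; ZQ at -141.0° ✓; |ZQ| = 19.40 ✓; ∠ZQU = 81.10° ✓; |QU| = 23.80 ✓; ∠QUP = 111.7° ✓; |UP| = 18.40 ✓; ∠UPH = 79.00° ✓; |PH| = 9.000 ✓; ∠PHB = 126.9° ✓; |HB| = 12.00 ✓; ∠(HB, BS) = 90.00° ✓; |BS| = 16.40 ✓; ∠BSJ = 63.50° ✓; |SJ| = 7.000 ✗.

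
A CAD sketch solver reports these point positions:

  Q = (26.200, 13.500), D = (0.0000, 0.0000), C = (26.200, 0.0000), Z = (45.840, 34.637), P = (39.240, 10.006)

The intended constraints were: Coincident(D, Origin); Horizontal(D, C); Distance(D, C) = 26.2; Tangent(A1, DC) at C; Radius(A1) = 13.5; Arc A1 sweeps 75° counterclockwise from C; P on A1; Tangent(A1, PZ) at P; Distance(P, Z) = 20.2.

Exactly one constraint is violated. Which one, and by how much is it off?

Distance(P, Z) = 20.2 — off by 5.30.

D = (0.00, 0.00) ✓; D.y = 0.00, C.y = 0.00 ✓; |DC| = 26.20 ✓; ∠(QC, CD) = 90.00° ✓; |QC| = 13.50 ✓; bearing(Q→P) − bearing(Q→C) = 75.00° ✓; |QP| = 13.50 ✓; ∠(QP, PZ) = 90.00° ✓; |PZ| = 25.50 ✗.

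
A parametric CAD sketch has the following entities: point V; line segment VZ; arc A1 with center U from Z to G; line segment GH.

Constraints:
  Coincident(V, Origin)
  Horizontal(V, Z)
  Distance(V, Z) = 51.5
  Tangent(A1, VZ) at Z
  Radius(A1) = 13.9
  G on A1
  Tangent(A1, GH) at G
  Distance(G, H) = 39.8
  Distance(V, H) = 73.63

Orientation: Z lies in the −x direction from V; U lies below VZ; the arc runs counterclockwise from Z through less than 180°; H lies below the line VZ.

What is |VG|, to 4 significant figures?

67.11

Checks: V.y = 0.00, Z.y = 0.00 ✓; |UG| = 13.90 ✓; ∠(UG, GH) = 90.00° ✓; |GH| = 39.80 ✓; |VH| = 73.63 ✓.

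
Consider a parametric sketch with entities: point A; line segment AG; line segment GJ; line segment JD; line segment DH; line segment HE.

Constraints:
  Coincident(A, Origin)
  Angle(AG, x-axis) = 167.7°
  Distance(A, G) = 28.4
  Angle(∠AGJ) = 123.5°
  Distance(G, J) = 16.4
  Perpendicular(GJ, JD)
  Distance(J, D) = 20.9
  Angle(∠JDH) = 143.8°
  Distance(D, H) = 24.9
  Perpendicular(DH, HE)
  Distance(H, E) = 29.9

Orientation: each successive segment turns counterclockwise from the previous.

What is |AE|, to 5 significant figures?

6.7681

A is at the origin; AG runs at 167.7° with length 28.4, so G = (-27.748, 6.0501). ∠AGJ = 123.5° gives GJ at -135.80° from the x-axis; with |GJ| = 16.4, J = (-39.505, -5.3834). GJ ⟂ JD, so JD runs at -45.800°; with |JD| = 20.9, D = (-24.935, -20.367). ∠JDH = 143.8° gives DH at -9.6000° from the x-axis; with |DH| = 24.9, H = (-0.38338, -24.519). DH ⟂ HE, so HE runs at 80.400°; with |HE| = 29.9, E = (4.6030, 4.9619). Then |AE| = |E − A| = 6.7681.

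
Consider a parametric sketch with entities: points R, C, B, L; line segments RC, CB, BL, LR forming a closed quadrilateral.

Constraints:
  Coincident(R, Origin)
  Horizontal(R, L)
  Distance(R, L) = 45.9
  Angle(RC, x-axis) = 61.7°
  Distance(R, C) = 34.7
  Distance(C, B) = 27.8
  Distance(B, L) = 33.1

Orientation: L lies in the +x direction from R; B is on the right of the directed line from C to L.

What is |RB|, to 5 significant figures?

13.272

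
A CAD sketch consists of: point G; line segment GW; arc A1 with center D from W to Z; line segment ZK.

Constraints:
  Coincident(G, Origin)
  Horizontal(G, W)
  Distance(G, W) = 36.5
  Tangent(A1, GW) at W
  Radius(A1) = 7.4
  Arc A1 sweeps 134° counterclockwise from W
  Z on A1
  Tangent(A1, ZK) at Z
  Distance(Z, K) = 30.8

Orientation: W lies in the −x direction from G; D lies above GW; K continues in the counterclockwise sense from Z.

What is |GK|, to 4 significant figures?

62.99

G is at the origin; GW is horizontal with |GW| = 36.5 and W on the −x side, so W = (-36.50, 0.000). Tangency of A1 to GW means the radius DW is perpendicular to GW, so D = W + (0, 7.4) = (-36.50, 7.400). On A1, W sits at bearing -90° from D; a 134° counterclockwise sweep puts Z at bearing 44°, so Z = D + 7.4·(cos 44°, sin 44°) = (-31.18, 12.54). The tangent condition forces DZ to be normal to ZK, so ZK runs along (−sin 44°, cos 44°); with |ZK| = 30.8, K = (-52.57, 34.70). Then |GK| = |K − G| = 62.99.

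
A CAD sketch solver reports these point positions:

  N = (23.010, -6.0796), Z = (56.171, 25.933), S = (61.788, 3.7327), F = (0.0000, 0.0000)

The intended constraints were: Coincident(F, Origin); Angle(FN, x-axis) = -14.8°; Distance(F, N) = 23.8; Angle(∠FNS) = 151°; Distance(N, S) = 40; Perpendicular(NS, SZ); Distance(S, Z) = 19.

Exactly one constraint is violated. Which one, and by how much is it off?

Distance(S, Z) = 19 — off by 3.90.

F = (0.00, 0.00) ✓; FN at -14.80° ✓; |FN| = 23.80 ✓; ∠FNS = 151.0° ✓; |NS| = 40.00 ✓; ∠(NS, SZ) = 90.00° ✓; |SZ| = 22.90 ✗.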